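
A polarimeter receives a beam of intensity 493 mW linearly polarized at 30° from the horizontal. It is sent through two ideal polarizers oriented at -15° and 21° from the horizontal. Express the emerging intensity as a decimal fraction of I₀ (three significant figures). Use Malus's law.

I/I₀ ≈ 0.327

By Malus's law, I₁ = 493 mW · cos²(45°) = 246.5 mW.
I₂ = I₁ · cos²(36°) = 246.5 · 0.6545 = 161.3 mW.
Transmitted fraction = 0.3273.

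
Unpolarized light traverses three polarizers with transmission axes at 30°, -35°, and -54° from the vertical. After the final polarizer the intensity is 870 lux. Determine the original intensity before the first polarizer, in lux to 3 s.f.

I₀ ≈ 1.09e4 lux

Unpolarized light through the first polarizer → I₁ = ½ I₀, now polarized at 30°.
I₂ = I₁ cos²(-35° − 30°) = 0.5 I₀ · cos²(65°) = 0.0893 I₀.
I₃ = I₂ cos²(-54° + 35°) = 0.0893 I₀ · cos²(19°) = 0.07984 I₀.
So 870 lux = 0.07984 I₀, giving I₀ = 870/0.07984 = 1.09e+04 lux.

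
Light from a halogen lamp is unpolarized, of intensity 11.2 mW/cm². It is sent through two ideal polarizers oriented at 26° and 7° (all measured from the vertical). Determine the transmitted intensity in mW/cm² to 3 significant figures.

I ≈ 5.01 mW/cm²

Unpolarized light through the first polarizer → I₁ = 11.2 mW/cm²/2 = 5.6 mW/cm², polarized at 26°.
I₂ = I₁ · cos²(19°) = 5.6 · 0.894 = 5.006 mW/cm².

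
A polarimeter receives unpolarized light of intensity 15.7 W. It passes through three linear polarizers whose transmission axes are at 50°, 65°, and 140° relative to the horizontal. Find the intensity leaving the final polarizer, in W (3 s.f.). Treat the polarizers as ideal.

Unpolarized light through the first polarizer → I₁ = 15.7 W/2 = 7.85 W, polarized at 50°.
I₂ = I₁ · cos²(15°) = 7.85 · 0.933 = 7.324 W.
I₃ = I₂ · cos²(75°) = 7.324 · 0.06699 = 0.4906 W.

I ≈ 0.491 W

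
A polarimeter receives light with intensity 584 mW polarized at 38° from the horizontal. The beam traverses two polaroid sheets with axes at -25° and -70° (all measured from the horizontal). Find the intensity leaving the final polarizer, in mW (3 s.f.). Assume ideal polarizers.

By Malus's law, I₁ = 584 mW · cos²(63°) = 120.4 mW.
I₂ = I₁ · cos²(45°) = 120.4 · 0.5 = 60.18 mW.

I ≈ 60.2 mW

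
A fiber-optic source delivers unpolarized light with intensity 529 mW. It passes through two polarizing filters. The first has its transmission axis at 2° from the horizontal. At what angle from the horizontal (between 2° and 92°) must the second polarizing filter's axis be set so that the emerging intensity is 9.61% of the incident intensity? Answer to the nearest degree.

Unpolarized light through the first polarizer → I₁ = ½ I₀, now polarized at 2°.
Need I₂/I₀ = 0.0961, so cos²(θ − 2°) = 0.0961 / 0.5 = 0.1922.
θ − 2° = arccos(√0.1922) = 64.0°, giving θ ≈ 2 + 64.0 = 66.0°.

θ ≈ 66°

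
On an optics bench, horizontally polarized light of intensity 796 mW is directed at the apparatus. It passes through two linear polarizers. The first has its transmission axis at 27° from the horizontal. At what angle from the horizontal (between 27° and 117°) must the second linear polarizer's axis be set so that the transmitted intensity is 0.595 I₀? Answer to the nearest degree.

By Malus's law, I₁ = I₀ cos²(27° − 0°) = I₀ cos²(27°) = 0.7939 I₀.
Need I₂/I₀ = 0.595, so cos²(θ − 27°) = 0.595 / 0.7939 = 0.7495.
θ − 27° = arccos(√0.7495) = 30.0°, giving θ ≈ 27 + 30.0 = 57.0°.

θ ≈ 57°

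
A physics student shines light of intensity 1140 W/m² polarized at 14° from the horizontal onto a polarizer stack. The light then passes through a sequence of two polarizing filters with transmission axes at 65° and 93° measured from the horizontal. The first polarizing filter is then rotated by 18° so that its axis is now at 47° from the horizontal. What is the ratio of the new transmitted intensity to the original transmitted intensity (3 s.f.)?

I_new/I_old ≈ 1.10

Before rotation:
I₁ = I₀ cos²(65° − 14°) = I₀ cos²(51°) = 0.396 I₀.
I₂ = I₁ cos²(93° − 65°) = 0.396 I₀ · cos²(28°) = 0.3088 I₀.
After rotation:
I₁ = I₀ cos²(47° − 14°) = I₀ cos²(33°) = 0.7034 I₀.
I₂ = I₁ cos²(93° − 47°) = 0.7034 I₀ · cos²(46°) = 0.3394 I₀.
Ratio = 0.3394 / 0.3088 = 1.099.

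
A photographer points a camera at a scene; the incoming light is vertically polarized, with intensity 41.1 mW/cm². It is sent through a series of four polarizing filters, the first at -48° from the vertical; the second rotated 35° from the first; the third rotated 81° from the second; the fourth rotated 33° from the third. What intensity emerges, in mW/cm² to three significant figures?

I₁ = 41.1 mW/cm² · cos²(48°) = 18.4 mW/cm².
I₂ = I₁ · cos²(35°) = 18.4 · 0.671 = 12.35 mW/cm².
I₃ = I₂ · cos²(81°) = 12.35 · 0.02447 = 0.3022 mW/cm².
I₄ = I₃ · cos²(33°) = 0.3022 · 0.7034 = 0.2125 mW/cm².

I ≈ 0.213 mW/cm²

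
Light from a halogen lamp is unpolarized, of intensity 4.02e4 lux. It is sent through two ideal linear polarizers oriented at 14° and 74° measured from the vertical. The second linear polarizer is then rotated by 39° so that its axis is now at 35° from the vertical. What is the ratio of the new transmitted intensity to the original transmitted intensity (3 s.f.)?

Before rotation:
Unpolarized light through the first polarizer → I₁ = ½ I₀, now polarized at 14°.
I₂ = I₁ cos²(74° − 14°) = 0.5 I₀ · cos²(60°) = 0.125 I₀.
After rotation:
Unpolarized light through the first polarizer → I₁ = ½ I₀, now polarized at 14°.
I₂ = I₁ cos²(35° − 14°) = 0.5 I₀ · cos²(21°) = 0.4358 I₀.
Ratio = 0.4358 / 0.125 = 3.486.

I_new/I_old ≈ 3.49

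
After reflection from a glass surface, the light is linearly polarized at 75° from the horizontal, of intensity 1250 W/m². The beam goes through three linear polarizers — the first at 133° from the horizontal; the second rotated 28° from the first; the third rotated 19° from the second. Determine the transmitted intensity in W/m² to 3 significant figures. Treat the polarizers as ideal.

I ≈ 245 W/m²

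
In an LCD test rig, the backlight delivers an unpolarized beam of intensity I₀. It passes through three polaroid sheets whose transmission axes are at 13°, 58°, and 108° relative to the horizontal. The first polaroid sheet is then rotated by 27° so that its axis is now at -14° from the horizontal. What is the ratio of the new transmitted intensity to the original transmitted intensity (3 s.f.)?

Before rotation:
Unpolarized light through the first polarizer → I₁ = ½ I₀, now polarized at 13°.
I₂ = I₁ cos²(58° − 13°) = 0.5 I₀ · cos²(45°) = 0.25 I₀.
I₃ = I₂ cos²(108° − 58°) = 0.25 I₀ · cos²(50°) = 0.1033 I₀.
After rotation:
Unpolarized light through the first polarizer → I₁ = ½ I₀, now polarized at -14°.
I₂ = I₁ cos²(58° + 14°) = 0.5 I₀ · cos²(72°) = 0.04775 I₀.
I₃ = I₂ cos²(108° − 58°) = 0.04775 I₀ · cos²(50°) = 0.01973 I₀.
Ratio = 0.01973 / 0.1033 = 0.191.

I_new/I_old ≈ 0.191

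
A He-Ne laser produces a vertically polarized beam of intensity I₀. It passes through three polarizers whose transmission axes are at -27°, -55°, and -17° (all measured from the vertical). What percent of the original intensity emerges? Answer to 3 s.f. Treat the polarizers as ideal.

≈ 38.4%

I₁ = I₀ cos²(-27° − 0°) = I₀ cos²(27°) = 0.7939 I₀.
I₂ = I₁ cos²(-55° + 27°) = 0.7939 I₀ · cos²(28°) = 0.6189 I₀.
I₃ = I₂ cos²(-17° + 55°) = 0.6189 I₀ · cos²(38°) = 0.3843 I₀.
That is 38.43% of the incident intensity.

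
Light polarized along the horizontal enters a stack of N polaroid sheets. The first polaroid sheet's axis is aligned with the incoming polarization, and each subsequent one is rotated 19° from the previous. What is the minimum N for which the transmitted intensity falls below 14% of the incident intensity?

First polarizer is aligned with the polarization: full transmission.
Each further stage multiplies by cos²(19°) = 0.894.
After N polarizers: T = 0.894^(N−1). Require T < 0.14 ⇒ N−1 > ln(0.14)/ln(0.894) = 17.55, so N−1 ≥ 18 and N = 19.
Check: N=19 gives T = 0.1331 < 0.14; N=18 gives T = 0.1489.

N = 19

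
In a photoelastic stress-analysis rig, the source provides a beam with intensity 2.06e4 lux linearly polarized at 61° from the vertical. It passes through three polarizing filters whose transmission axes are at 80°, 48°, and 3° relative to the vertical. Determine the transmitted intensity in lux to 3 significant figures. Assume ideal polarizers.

I ≈ 6620 lux

By Malus's law, I₁ = 2.06e4 lux · cos²(19°) = 1.842e+04 lux.
I₂ = I₁ · cos²(32°) = 1.842e+04 · 0.7192 = 1.324e+04 lux.
I₃ = I₂ · cos²(45°) = 1.324e+04 · 0.5 = 6622 lux.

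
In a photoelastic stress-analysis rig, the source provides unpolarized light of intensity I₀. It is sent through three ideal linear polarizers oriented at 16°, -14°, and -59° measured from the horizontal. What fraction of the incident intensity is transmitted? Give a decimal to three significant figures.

Unpolarized light through the first polarizer → I₁ = ½ I₀, now polarized at 16°.
I₂ = I₁ cos²(-14° − 16°) = 0.5 I₀ · cos²(30°) = 0.375 I₀.
I₃ = I₂ cos²(-59° + 14°) = 0.375 I₀ · cos²(45°) = 0.1875 I₀.
Transmitted fraction = 0.1875.

≈ 0.188 I₀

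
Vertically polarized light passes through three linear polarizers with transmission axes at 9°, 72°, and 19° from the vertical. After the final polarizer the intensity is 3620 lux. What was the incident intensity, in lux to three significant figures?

I₀ ≈ 4.97e4 lux

I₁ = I₀ cos²(9° − 0°) = I₀ cos²(9°) = 0.9755 I₀.
I₂ = I₁ cos²(72° − 9°) = 0.9755 I₀ · cos²(63°) = 0.2011 I₀.
I₃ = I₂ cos²(19° − 72°) = 0.2011 I₀ · cos²(53°) = 0.07282 I₀.
So 3620 lux = 0.07282 I₀, giving I₀ = 3620/0.07282 = 4.971e+04 lux.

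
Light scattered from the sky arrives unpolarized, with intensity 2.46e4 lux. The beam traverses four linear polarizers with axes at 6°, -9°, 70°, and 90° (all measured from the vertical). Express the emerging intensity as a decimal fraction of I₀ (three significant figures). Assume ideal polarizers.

Unpolarized light through the first polarizer → I₁ = 2.46e4 lux/2 = 1.23e+04 lux, polarized at 6°.
I₂ = I₁ · cos²(15°) = 1.23e+04 · 0.933 = 1.148e+04 lux.
I₃ = I₂ · cos²(79°) = 1.148e+04 · 0.03641 = 417.8 lux.
I₄ = I₃ · cos²(20°) = 417.8 · 0.883 = 368.9 lux.
Transmitted fraction = 0.015.

I/I₀ ≈ 0.0150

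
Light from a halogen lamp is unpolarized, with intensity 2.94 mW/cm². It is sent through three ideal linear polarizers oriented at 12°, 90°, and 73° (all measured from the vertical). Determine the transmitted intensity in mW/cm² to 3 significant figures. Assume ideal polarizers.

Unpolarized light through the first polarizer → I₁ = 2.94 mW/cm²/2 = 1.47 mW/cm², polarized at 12°.
I₂ = I₁ · cos²(78°) = 1.47 · 0.04323 = 0.06354 mW/cm².
I₃ = I₂ · cos²(17°) = 0.06354 · 0.9145 = 0.05811 mW/cm².

I ≈ 0.0581 mW/cm²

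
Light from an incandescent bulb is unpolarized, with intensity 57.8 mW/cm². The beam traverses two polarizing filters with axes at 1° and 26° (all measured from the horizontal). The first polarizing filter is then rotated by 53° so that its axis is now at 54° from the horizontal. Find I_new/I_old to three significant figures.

I_new/I_old ≈ 0.949

Before rotation:
Unpolarized light through the first polarizer → I₁ = ½ I₀, now polarized at 1°.
I₂ = I₁ cos²(26° − 1°) = 0.5 I₀ · cos²(25°) = 0.4107 I₀.
After rotation:
Unpolarized light through the first polarizer → I₁ = ½ I₀, now polarized at 54°.
I₂ = I₁ cos²(26° − 54°) = 0.5 I₀ · cos²(28°) = 0.3898 I₀.
Ratio = 0.3898 / 0.4107 = 0.9491.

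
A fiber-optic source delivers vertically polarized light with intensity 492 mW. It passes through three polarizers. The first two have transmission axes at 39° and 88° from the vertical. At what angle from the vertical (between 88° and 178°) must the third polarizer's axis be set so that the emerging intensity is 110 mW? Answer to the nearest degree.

θ ≈ 110°

I₁ = I₀ cos²(39° − 0°) = I₀ cos²(39°) = 0.604 I₀.
I₂ = I₁ cos²(88° − 39°) = 0.604 I₀ · cos²(49°) = 0.26 I₀.
Target fraction: 110 / 492 mW = 0.2236 of I₀.
Need I₃/I₀ = 0.2236, so cos²(θ − 88°) = 0.2236 / 0.26 = 0.8601.
θ − 88° = arccos(√0.8601) = 22.0°, giving θ ≈ 88 + 22.0 = 110.0°.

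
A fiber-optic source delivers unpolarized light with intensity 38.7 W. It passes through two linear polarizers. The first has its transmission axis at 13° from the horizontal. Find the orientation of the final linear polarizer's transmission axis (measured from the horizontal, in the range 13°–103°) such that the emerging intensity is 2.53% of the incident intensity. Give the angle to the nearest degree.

Unpolarized light through the first polarizer → I₁ = ½ I₀, now polarized at 13°.
Need I₂/I₀ = 0.0253, so cos²(θ − 13°) = 0.0253 / 0.5 = 0.0506.
θ − 13° = arccos(√0.0506) = 77.0°, giving θ ≈ 13 + 77.0 = 90.0°.

θ ≈ 90°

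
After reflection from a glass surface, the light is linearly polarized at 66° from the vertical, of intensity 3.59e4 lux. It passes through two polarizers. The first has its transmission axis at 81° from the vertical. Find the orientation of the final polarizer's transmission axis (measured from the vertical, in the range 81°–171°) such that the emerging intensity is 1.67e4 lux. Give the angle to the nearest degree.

θ ≈ 126°

By Malus's law, I₁ = I₀ cos²(81° − 66°) = I₀ cos²(15°) = 0.933 I₀.
Target fraction: 1.67e4 / 3.59e4 lux = 0.4652 of I₀.
Need I₂/I₀ = 0.4652, so cos²(θ − 81°) = 0.4652 / 0.933 = 0.4986.
θ − 81° = arccos(√0.4986) = 45.1°, giving θ ≈ 81 + 45.1 = 126.1°.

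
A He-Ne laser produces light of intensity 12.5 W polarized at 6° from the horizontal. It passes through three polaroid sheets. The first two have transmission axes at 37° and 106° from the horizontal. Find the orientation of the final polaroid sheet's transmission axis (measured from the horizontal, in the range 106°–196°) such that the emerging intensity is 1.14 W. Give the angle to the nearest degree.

θ ≈ 117°

By Malus's law, I₁ = I₀ cos²(37° − 6°) = I₀ cos²(31°) = 0.7347 I₀.
I₂ = I₁ cos²(106° − 37°) = 0.7347 I₀ · cos²(69°) = 0.09436 I₀.
Target fraction: 1.14 / 12.5 W = 0.0912 of I₀.
Need I₃/I₀ = 0.0912, so cos²(θ − 106°) = 0.0912 / 0.09436 = 0.9665.
θ − 106° = arccos(√0.9665) = 10.5°, giving θ ≈ 106 + 10.5 = 116.5°.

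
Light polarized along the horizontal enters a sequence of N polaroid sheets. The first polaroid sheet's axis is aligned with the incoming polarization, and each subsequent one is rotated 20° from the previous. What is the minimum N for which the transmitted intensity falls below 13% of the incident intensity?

First polarizer is aligned with the polarization: full transmission.
Each further stage multiplies by cos²(20°) = 0.883.
After N polarizers: T = 0.883^(N−1). Require T < 0.13 ⇒ N−1 > ln(0.13)/ln(0.883) = 16.40, so N−1 ≥ 17 and N = 18.
Check: N=18 gives T = 0.1206 < 0.13; N=17 gives T = 0.1366.

N = 18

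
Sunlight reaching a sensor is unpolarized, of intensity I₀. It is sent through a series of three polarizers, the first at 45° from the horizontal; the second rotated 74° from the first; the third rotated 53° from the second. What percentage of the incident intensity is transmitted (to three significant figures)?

≈ 1.38%

Unpolarized light through the first polarizer → I₁ = ½ I₀, now polarized at 45°.
I₂ = I₁ cos²(74°) = 0.5 · 0.07598 I₀ = 0.03799 I₀.
I₃ = I₂ cos²(53°) = 0.03799 · 0.3622 I₀ = 0.01376 I₀.
That is 1.376% of the incident intensity.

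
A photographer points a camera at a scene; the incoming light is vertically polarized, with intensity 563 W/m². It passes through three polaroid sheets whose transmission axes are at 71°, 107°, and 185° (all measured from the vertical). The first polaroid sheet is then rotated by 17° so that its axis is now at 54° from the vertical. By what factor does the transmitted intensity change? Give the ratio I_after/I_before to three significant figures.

Before rotation:
I₁ = I₀ cos²(71° − 0°) = I₀ cos²(71°) = 0.106 I₀.
I₂ = I₁ cos²(107° − 71°) = 0.106 I₀ · cos²(36°) = 0.06937 I₀.
I₃ = I₂ cos²(185° − 107°) = 0.06937 I₀ · cos²(78°) = 0.002999 I₀.
After rotation:
I₁ = I₀ cos²(54° − 0°) = I₀ cos²(54°) = 0.3455 I₀.
I₂ = I₁ cos²(107° − 54°) = 0.3455 I₀ · cos²(53°) = 0.1251 I₀.
I₃ = I₂ cos²(185° − 107°) = 0.1251 I₀ · cos²(78°) = 0.005409 I₀.
Ratio = 0.005409 / 0.002999 = 1.804.

I_new/I_old ≈ 1.80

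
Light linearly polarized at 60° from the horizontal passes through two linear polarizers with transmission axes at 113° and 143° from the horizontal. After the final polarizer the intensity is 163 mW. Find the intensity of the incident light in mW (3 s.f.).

I₀ ≈ 600 mW

I₁ = I₀ cos²(113° − 60°) = I₀ cos²(53°) = 0.3622 I₀.
I₂ = I₁ cos²(143° − 113°) = 0.3622 I₀ · cos²(30°) = 0.2716 I₀.
So 163 mW = 0.2716 I₀, giving I₀ = 163/0.2716 = 600.1 mW.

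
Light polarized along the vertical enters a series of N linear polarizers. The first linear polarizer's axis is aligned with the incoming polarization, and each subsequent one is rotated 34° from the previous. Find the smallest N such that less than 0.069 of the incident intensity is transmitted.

First polarizer is aligned with the polarization: full transmission.
Each further stage multiplies by cos²(34°) = 0.6873.
After N polarizers: T = 0.6873^(N−1). Require T < 0.069 ⇒ N−1 > ln(0.069)/ln(0.6873) = 7.13, so N−1 ≥ 8 and N = 9.
Check: N=9 gives T = 0.0498 < 0.069; N=8 gives T = 0.07245.

N = 9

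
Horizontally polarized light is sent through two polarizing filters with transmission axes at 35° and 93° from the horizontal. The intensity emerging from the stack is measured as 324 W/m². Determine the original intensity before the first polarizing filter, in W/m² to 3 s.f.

I₁ = I₀ cos²(35° − 0°) = I₀ cos²(35°) = 0.671 I₀.
I₂ = I₁ cos²(93° − 35°) = 0.671 I₀ · cos²(58°) = 0.1884 I₀.
So 324 W/m² = 0.1884 I₀, giving I₀ = 324/0.1884 = 1719 W/m².

I₀ ≈ 1720 W/m²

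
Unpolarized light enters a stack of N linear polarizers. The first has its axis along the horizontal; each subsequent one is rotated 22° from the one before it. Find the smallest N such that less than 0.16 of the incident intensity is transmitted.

First polarizer halves the unpolarized light: factor 1/2.
Each further stage multiplies by cos²(22°) = 0.8597.
After N polarizers: T = 0.5·0.8597^(N−1). Require T < 0.16 ⇒ N−1 > ln(0.16/0.5)/ln(0.8597) = 7.54, so N−1 ≥ 8 and N = 9.
Check: N=9 gives T = 0.1492 < 0.16; N=8 gives T = 0.1735.

N = 9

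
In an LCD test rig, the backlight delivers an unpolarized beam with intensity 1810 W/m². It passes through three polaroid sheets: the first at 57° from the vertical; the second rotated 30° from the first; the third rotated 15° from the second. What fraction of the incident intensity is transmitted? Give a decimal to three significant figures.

I/I₀ ≈ 0.350

Unpolarized light through the first polarizer → I₁ = 1810 W/m²/2 = 905 W/m², polarized at 57°.
I₂ = I₁ · cos²(30°) = 905 · 0.75 = 678.8 W/m².
I₃ = I₂ · cos²(15°) = 678.8 · 0.933 = 633.3 W/m².
Transmitted fraction = 0.3499.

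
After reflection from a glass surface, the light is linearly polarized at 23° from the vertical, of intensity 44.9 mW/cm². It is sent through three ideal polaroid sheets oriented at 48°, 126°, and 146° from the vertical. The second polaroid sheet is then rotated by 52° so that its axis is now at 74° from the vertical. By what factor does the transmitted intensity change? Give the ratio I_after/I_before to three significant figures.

I_new/I_old ≈ 2.02

Before rotation:
I₁ = I₀ cos²(48° − 23°) = I₀ cos²(25°) = 0.8214 I₀.
I₂ = I₁ cos²(126° − 48°) = 0.8214 I₀ · cos²(78°) = 0.03551 I₀.
I₃ = I₂ cos²(146° − 126°) = 0.03551 I₀ · cos²(20°) = 0.03135 I₀.
After rotation:
I₁ = I₀ cos²(48° − 23°) = I₀ cos²(25°) = 0.8214 I₀.
I₂ = I₁ cos²(74° − 48°) = 0.8214 I₀ · cos²(26°) = 0.6635 I₀.
I₃ = I₂ cos²(146° − 74°) = 0.6635 I₀ · cos²(72°) = 0.06336 I₀.
Ratio = 0.06336 / 0.03135 = 2.021.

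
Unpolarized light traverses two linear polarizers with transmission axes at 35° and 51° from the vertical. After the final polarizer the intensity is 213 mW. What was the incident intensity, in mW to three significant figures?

I₀ ≈ 461 mW

Unpolarized light through the first polarizer → I₁ = ½ I₀, now polarized at 35°.
I₂ = I₁ cos²(51° − 35°) = 0.5 I₀ · cos²(16°) = 0.462 I₀.
So 213 mW = 0.462 I₀, giving I₀ = 213/0.462 = 461 mW.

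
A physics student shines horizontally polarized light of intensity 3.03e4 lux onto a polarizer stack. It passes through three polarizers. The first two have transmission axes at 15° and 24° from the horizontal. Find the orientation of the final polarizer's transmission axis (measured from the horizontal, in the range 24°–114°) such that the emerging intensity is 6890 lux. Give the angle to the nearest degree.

θ ≈ 84°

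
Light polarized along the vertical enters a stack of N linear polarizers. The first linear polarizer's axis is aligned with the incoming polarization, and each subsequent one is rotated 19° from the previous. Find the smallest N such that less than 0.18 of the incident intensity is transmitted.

N = 17

First polarizer is aligned with the polarization: full transmission.
Each further stage multiplies by cos²(19°) = 0.894.
After N polarizers: T = 0.894^(N−1). Require T < 0.18 ⇒ N−1 > ln(0.18)/ln(0.894) = 15.30, so N−1 ≥ 16 and N = 17.
Check: N=17 gives T = 0.1665 < 0.18; N=16 gives T = 0.1863.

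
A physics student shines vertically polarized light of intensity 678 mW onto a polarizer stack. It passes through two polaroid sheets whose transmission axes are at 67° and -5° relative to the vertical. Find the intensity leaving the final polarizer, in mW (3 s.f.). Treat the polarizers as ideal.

I ≈ 9.88 mW

I₁ = 678 mW · cos²(67°) = 103.5 mW.
I₂ = I₁ · cos²(72°) = 103.5 · 0.09549 = 9.884 mW.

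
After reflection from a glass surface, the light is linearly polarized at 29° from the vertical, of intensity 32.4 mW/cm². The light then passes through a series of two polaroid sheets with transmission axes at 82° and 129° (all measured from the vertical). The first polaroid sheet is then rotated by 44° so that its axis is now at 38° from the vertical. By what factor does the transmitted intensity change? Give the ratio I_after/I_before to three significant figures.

Before rotation:
I₁ = I₀ cos²(82° − 29°) = I₀ cos²(53°) = 0.3622 I₀.
I₂ = I₁ cos²(129° − 82°) = 0.3622 I₀ · cos²(47°) = 0.1685 I₀.
After rotation:
I₁ = I₀ cos²(38° − 29°) = I₀ cos²(9°) = 0.9755 I₀.
Angle between axes 1 and 2: 89°. I₂ = 0.9755 I₀ · cos²(89°) = 0.0002971 I₀.
Ratio = 0.0002971 / 0.1685 = 0.001764.

I_new/I_old ≈ 0.00176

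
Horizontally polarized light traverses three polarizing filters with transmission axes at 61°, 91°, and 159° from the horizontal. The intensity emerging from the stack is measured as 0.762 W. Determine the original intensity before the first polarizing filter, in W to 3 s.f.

I₀ ≈ 30.8 W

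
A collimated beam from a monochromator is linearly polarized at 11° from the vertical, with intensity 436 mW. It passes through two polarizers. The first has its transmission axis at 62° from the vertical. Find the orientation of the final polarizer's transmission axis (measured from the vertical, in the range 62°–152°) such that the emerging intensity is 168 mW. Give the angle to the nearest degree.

I₁ = I₀ cos²(62° − 11°) = I₀ cos²(51°) = 0.396 I₀.
Target fraction: 168 / 436 mW = 0.3853 of I₀.
Need I₂/I₀ = 0.3853, so cos²(θ − 62°) = 0.3853 / 0.396 = 0.9729.
θ − 62° = arccos(√0.9729) = 9.5°, giving θ ≈ 62 + 9.5 = 71.5°.

θ ≈ 71°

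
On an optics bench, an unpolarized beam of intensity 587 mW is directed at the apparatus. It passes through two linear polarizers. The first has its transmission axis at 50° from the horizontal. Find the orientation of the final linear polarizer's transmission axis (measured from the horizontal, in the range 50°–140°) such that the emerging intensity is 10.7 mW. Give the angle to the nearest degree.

θ ≈ 129°

Unpolarized light through the first polarizer → I₁ = ½ I₀, now polarized at 50°.
Target fraction: 10.7 / 587 mW = 0.01823 of I₀.
Need I₂/I₀ = 0.01823, so cos²(θ − 50°) = 0.01823 / 0.5 = 0.03646.
θ − 50° = arccos(√0.03646) = 79.0°, giving θ ≈ 50 + 79.0 = 129.0°.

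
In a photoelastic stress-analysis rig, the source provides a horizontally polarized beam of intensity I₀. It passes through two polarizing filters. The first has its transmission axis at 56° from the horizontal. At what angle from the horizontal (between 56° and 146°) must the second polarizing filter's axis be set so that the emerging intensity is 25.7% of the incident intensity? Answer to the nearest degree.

θ ≈ 81°

By Malus's law, I₁ = I₀ cos²(56° − 0°) = I₀ cos²(56°) = 0.3127 I₀.
Need I₂/I₀ = 0.257, so cos²(θ − 56°) = 0.257 / 0.3127 = 0.8219.
θ − 56° = arccos(√0.8219) = 25.0°, giving θ ≈ 56 + 25.0 = 81.0°.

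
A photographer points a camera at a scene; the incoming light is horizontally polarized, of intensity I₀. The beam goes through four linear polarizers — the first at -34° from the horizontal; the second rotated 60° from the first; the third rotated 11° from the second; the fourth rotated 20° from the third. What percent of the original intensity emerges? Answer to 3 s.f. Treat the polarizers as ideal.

By Malus's law, I₁ = I₀ cos²(-34° − 0°) = I₀ cos²(34°) = 0.6873 I₀.
I₂ = I₁ cos²(60°) = 0.6873 · 0.25 I₀ = 0.1718 I₀.
I₃ = I₂ cos²(11°) = 0.1718 · 0.9636 I₀ = 0.1656 I₀.
I₄ = I₃ cos²(20°) = 0.1656 · 0.883 I₀ = 0.1462 I₀.
That is 14.62% of the incident intensity.

≈ 14.6%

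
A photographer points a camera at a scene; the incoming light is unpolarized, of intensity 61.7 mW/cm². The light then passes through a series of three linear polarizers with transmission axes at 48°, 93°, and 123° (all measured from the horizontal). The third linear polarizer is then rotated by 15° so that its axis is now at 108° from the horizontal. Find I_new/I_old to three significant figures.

I_new/I_old ≈ 1.24

Before rotation:
Unpolarized light through the first polarizer → I₁ = ½ I₀, now polarized at 48°.
I₂ = I₁ cos²(93° − 48°) = 0.5 I₀ · cos²(45°) = 0.25 I₀.
I₃ = I₂ cos²(123° − 93°) = 0.25 I₀ · cos²(30°) = 0.1875 I₀.
After rotation:
Unpolarized light through the first polarizer → I₁ = ½ I₀, now polarized at 48°.
I₂ = I₁ cos²(93° − 48°) = 0.5 I₀ · cos²(45°) = 0.25 I₀.
I₃ = I₂ cos²(108° − 93°) = 0.25 I₀ · cos²(15°) = 0.2333 I₀.
Ratio = 0.2333 / 0.1875 = 1.244.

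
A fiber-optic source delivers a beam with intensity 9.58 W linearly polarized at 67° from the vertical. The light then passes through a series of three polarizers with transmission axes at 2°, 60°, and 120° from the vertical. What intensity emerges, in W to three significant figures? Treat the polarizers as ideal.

I₁ = 9.58 W · cos²(65°) = 1.711 W.
I₂ = I₁ · cos²(58°) = 1.711 · 0.2808 = 0.4805 W.
I₃ = I₂ · cos²(60°) = 0.4805 · 0.25 = 0.1201 W.

I ≈ 0.120 W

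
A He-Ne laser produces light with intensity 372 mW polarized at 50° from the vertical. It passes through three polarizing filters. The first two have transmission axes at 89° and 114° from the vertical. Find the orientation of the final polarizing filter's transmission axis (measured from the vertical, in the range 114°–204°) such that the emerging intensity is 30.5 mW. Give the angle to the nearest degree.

θ ≈ 180°

I₁ = I₀ cos²(89° − 50°) = I₀ cos²(39°) = 0.604 I₀.
I₂ = I₁ cos²(114° − 89°) = 0.604 I₀ · cos²(25°) = 0.4961 I₀.
Target fraction: 30.5 / 372 mW = 0.08199 of I₀.
Need I₃/I₀ = 0.08199, so cos²(θ − 114°) = 0.08199 / 0.4961 = 0.1653.
θ − 114° = arccos(√0.1653) = 66.0°, giving θ ≈ 114 + 66.0 = 180.0°.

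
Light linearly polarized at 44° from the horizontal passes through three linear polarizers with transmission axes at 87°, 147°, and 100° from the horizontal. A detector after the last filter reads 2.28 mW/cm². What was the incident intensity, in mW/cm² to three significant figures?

I₀ ≈ 36.7 mW/cm²

I₁ = I₀ cos²(87° − 44°) = I₀ cos²(43°) = 0.5349 I₀.
I₂ = I₁ cos²(147° − 87°) = 0.5349 I₀ · cos²(60°) = 0.1337 I₀.
I₃ = I₂ cos²(100° − 147°) = 0.1337 I₀ · cos²(47°) = 0.0622 I₀.
So 2.28 mW/cm² = 0.0622 I₀, giving I₀ = 2.28/0.0622 = 36.66 mW/cm².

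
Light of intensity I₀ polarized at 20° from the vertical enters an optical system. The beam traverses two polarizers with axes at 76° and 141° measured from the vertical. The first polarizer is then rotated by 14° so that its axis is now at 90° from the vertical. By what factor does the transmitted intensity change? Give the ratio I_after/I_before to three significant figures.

Before rotation:
I₁ = I₀ cos²(76° − 20°) = I₀ cos²(56°) = 0.3127 I₀.
I₂ = I₁ cos²(141° − 76°) = 0.3127 I₀ · cos²(65°) = 0.05585 I₀.
After rotation:
I₁ = I₀ cos²(90° − 20°) = I₀ cos²(70°) = 0.117 I₀.
I₂ = I₁ cos²(141° − 90°) = 0.117 I₀ · cos²(51°) = 0.04633 I₀.
Ratio = 0.04633 / 0.05585 = 0.8295.

I_new/I_old ≈ 0.830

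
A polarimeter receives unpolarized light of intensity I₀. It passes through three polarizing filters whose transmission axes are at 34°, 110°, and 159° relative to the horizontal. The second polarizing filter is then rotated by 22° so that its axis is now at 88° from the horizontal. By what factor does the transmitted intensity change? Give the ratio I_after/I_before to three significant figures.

I_new/I_old ≈ 1.45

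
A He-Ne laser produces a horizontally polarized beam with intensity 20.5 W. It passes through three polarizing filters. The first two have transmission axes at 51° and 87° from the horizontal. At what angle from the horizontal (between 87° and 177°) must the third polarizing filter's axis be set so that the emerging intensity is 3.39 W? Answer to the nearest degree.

θ ≈ 124°

I₁ = I₀ cos²(51° − 0°) = I₀ cos²(51°) = 0.396 I₀.
I₂ = I₁ cos²(87° − 51°) = 0.396 I₀ · cos²(36°) = 0.2592 I₀.
Target fraction: 3.39 / 20.5 W = 0.1654 of I₀.
Need I₃/I₀ = 0.1654, so cos²(θ − 87°) = 0.1654 / 0.2592 = 0.638.
θ − 87° = arccos(√0.638) = 37.0°, giving θ ≈ 87 + 37.0 = 124.0°.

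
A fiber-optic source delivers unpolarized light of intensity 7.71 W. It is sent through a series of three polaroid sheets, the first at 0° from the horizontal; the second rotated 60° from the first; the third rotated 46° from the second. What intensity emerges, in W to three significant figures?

I ≈ 0.465 W

Unpolarized light through the first polarizer → I₁ = 7.71 W/2 = 3.855 W, polarized at 0°.
I₂ = I₁ · cos²(60°) = 3.855 · 0.25 = 0.9638 W.
I₃ = I₂ · cos²(46°) = 0.9638 · 0.4826 = 0.4651 W.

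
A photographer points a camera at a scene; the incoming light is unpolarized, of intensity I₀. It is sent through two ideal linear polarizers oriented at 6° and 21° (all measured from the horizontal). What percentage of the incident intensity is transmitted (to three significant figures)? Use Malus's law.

Unpolarized light through the first polarizer → I₁ = ½ I₀, now polarized at 6°.
I₂ = I₁ cos²(21° − 6°) = 0.5 I₀ · cos²(15°) = 0.4665 I₀.
That is 46.65% of the incident intensity.

≈ 46.7%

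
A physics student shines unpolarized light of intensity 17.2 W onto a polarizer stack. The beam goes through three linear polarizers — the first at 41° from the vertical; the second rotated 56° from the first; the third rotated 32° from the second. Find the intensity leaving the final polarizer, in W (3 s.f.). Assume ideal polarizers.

Unpolarized light through the first polarizer → I₁ = 17.2 W/2 = 8.6 W, polarized at 41°.
I₂ = I₁ · cos²(56°) = 8.6 · 0.3127 = 2.689 W.
I₃ = I₂ · cos²(32°) = 2.689 · 0.7192 = 1.934 W.

I ≈ 1.93 W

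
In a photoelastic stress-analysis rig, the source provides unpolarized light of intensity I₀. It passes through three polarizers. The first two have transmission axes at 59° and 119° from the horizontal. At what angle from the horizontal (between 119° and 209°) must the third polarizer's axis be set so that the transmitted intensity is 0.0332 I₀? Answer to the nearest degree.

θ ≈ 178°

Unpolarized light through the first polarizer → I₁ = ½ I₀, now polarized at 59°.
I₂ = I₁ cos²(119° − 59°) = 0.5 I₀ · cos²(60°) = 0.125 I₀.
Need I₃/I₀ = 0.0332, so cos²(θ − 119°) = 0.0332 / 0.125 = 0.2656.
θ − 119° = arccos(√0.2656) = 59.0°, giving θ ≈ 119 + 59.0 = 178.0°.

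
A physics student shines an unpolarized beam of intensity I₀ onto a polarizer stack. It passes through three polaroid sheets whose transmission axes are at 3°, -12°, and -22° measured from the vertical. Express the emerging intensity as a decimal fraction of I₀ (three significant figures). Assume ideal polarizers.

≈ 0.452 I₀

Unpolarized light through the first polarizer → I₁ = ½ I₀, now polarized at 3°.
I₂ = I₁ cos²(-12° − 3°) = 0.5 I₀ · cos²(15°) = 0.4665 I₀.
I₃ = I₂ cos²(-22° + 12°) = 0.4665 I₀ · cos²(10°) = 0.4524 I₀.
Transmitted fraction = 0.4524.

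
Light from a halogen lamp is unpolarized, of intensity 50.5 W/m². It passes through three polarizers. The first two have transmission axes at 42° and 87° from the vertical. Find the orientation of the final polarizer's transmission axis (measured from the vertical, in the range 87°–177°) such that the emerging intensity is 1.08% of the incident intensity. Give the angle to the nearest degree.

θ ≈ 165°

Unpolarized light through the first polarizer → I₁ = ½ I₀, now polarized at 42°.
I₂ = I₁ cos²(87° − 42°) = 0.5 I₀ · cos²(45°) = 0.25 I₀.
Need I₃/I₀ = 0.0108, so cos²(θ − 87°) = 0.0108 / 0.25 = 0.0432.
θ − 87° = arccos(√0.0432) = 78.0°, giving θ ≈ 87 + 78.0 = 165.0°.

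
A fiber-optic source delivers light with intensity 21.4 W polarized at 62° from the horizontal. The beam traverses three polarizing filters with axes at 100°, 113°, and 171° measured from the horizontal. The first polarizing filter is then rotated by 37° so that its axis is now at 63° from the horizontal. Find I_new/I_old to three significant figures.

I_new/I_old ≈ 0.701

Before rotation:
By Malus's law, I₁ = I₀ cos²(100° − 62°) = I₀ cos²(38°) = 0.621 I₀.
I₂ = I₁ cos²(113° − 100°) = 0.621 I₀ · cos²(13°) = 0.5895 I₀.
I₃ = I₂ cos²(171° − 113°) = 0.5895 I₀ · cos²(58°) = 0.1656 I₀.
After rotation:
I₁ = I₀ cos²(63° − 62°) = I₀ cos²(1°) = 0.9997 I₀.
I₂ = I₁ cos²(113° − 63°) = 0.9997 I₀ · cos²(50°) = 0.4131 I₀.
I₃ = I₂ cos²(171° − 113°) = 0.4131 I₀ · cos²(58°) = 0.116 I₀.
Ratio = 0.116 / 0.1656 = 0.7006.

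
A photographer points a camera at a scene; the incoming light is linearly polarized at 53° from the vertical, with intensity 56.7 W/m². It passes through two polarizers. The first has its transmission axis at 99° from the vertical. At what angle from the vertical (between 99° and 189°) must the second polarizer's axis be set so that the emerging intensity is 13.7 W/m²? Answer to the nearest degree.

I₁ = I₀ cos²(99° − 53°) = I₀ cos²(46°) = 0.4826 I₀.
Target fraction: 13.7 / 56.7 W/m² = 0.2416 of I₀.
Need I₂/I₀ = 0.2416, so cos²(θ − 99°) = 0.2416 / 0.4826 = 0.5007.
θ − 99° = arccos(√0.5007) = 45.0°, giving θ ≈ 99 + 45.0 = 144.0°.

θ ≈ 144°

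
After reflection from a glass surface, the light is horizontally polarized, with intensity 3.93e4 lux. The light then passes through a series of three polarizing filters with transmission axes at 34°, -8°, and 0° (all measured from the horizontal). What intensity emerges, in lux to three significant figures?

I₁ = 3.93e4 lux · cos²(34°) = 2.701e+04 lux.
I₂ = I₁ · cos²(42°) = 2.701e+04 · 0.5523 = 1.492e+04 lux.
I₃ = I₂ · cos²(8°) = 1.492e+04 · 0.9806 = 1.463e+04 lux.

I ≈ 1.46e4 lux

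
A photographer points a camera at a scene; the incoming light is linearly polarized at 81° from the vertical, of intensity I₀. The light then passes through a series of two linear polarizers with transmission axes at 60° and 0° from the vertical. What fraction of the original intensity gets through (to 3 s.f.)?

I₁ = I₀ cos²(60° − 81°) = I₀ cos²(21°) = 0.8716 I₀.
I₂ = I₁ cos²(0° − 60°) = 0.8716 I₀ · cos²(60°) = 0.2179 I₀.
Transmitted fraction = 0.2179.

≈ 0.218 I₀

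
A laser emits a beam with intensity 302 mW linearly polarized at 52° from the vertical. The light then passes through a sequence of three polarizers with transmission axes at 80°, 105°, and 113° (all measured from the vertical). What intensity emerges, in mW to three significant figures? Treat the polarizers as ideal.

I₁ = 302 mW · cos²(28°) = 235.4 mW.
I₂ = I₁ · cos²(25°) = 235.4 · 0.8214 = 193.4 mW.
I₃ = I₂ · cos²(8°) = 193.4 · 0.9806 = 189.6 mW.

I ≈ 190 mW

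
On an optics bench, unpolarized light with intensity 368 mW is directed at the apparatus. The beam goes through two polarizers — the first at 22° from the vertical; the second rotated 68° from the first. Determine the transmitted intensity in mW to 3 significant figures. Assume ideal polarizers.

I ≈ 25.8 mW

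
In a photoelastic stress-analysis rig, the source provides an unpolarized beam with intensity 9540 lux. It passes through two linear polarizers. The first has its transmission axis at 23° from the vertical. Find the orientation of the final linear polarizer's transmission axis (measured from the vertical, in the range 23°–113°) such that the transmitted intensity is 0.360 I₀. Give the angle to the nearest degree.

θ ≈ 55°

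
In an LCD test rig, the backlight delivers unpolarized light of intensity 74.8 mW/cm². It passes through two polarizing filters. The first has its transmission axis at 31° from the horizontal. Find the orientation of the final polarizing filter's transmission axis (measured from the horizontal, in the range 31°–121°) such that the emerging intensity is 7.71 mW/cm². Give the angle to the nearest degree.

Unpolarized light through the first polarizer → I₁ = ½ I₀, now polarized at 31°.
Target fraction: 7.71 / 74.8 mW/cm² = 0.1031 of I₀.
Need I₂/I₀ = 0.1031, so cos²(θ − 31°) = 0.1031 / 0.5 = 0.2061.
θ − 31° = arccos(√0.2061) = 63.0°, giving θ ≈ 31 + 63.0 = 94.0°.

θ ≈ 94°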